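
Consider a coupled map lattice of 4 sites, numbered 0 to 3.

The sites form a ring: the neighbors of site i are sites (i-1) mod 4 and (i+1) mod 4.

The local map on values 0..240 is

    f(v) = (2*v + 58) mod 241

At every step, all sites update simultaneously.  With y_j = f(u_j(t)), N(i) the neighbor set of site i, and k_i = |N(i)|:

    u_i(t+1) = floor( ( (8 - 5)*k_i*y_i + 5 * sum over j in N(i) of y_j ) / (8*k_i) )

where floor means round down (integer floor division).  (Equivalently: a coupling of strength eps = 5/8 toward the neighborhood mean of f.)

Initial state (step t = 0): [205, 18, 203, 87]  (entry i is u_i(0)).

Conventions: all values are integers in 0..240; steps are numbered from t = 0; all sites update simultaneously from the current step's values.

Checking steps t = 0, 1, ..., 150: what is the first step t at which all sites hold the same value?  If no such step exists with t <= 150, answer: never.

Simulating step by step:
t=0: [205, 18, 203, 87]  (not all equal)
t=1: [187, 175, 185, 227]  (not all equal)
t=2: [133, 180, 131, 129]  (not all equal)
t=3: [109, 117, 108, 78]  (not all equal)
t=4: [95, 40, 95, 101]  (not all equal)
t=5: [51, 56, 51, 11]  (not all equal)
t=6: [138, 163, 138, 130]  (not all equal)
t=7: [103, 111, 103, 87]  (not all equal)
t=8: [93, 29, 93, 101]  (not all equal)
t=9: [43, 45, 43, 9]  (not all equal)
t=10: [124, 145, 124, 118]  (not all equal)
t=11: [74, 80, 74, 60]  (not all equal)
t=12: [201, 210, 201, 195]  (not all equal)
t=13: [220, 225, 220, 214]  (not all equal)
t=14: [15, 19, 15, 11]  (not all equal)
t=15: [88, 91, 88, 85]  (not all equal)
t=16: [234, 236, 234, 231]  (not all equal)
t=17: [43, 45, 43, 41]  (not all equal)
t=18: [144, 145, 144, 142]  (not all equal)
t=19: [104, 105, 104, 103]  (not all equal)
t=20: [25, 25, 25, 24]  (not all equal)
t=21: [107, 108, 107, 107]  (not all equal)
t=22: [31, 31, 31, 31]  (all equal)

Answer: 22
Key observation: Synchronization is absorbing here: once all sites are equal they stay equal, and step 22 is the first all-equal step.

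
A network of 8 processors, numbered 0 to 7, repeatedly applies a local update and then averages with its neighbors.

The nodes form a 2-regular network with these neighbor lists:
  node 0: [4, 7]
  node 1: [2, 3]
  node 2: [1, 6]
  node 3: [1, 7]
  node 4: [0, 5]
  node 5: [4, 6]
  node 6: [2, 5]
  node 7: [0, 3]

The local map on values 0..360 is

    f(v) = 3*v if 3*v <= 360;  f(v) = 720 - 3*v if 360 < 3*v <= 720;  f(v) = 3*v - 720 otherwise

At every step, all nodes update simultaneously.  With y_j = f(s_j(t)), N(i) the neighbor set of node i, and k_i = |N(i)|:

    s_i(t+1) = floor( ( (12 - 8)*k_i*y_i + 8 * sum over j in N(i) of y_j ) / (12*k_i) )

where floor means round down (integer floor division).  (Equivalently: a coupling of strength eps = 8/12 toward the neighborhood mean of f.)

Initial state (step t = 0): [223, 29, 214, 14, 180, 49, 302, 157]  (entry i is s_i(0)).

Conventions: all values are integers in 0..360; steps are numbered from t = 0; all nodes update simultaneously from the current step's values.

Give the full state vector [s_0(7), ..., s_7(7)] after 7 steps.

Answer: [155, 174, 112, 189, 91, 20, 68, 211]

Derivation:
t=0: [223, 29, 214, 14, 180, 49, 302, 157]
t=1: [160, 69, 117, 126, 126, 171, 137, 114]
t=2: [308, 300, 289, 297, 263, 286, 289, 308]
t=3: [159, 166, 158, 185, 137, 118, 144, 193]
t=4: [231, 211, 252, 176, 302, 317, 296, 183]
t=5: [128, 105, 97, 150, 148, 195, 145, 130]
t=6: [314, 292, 297, 305, 249, 232, 237, 312]
t=7: [155, 174, 112, 189, 91, 20, 68, 211]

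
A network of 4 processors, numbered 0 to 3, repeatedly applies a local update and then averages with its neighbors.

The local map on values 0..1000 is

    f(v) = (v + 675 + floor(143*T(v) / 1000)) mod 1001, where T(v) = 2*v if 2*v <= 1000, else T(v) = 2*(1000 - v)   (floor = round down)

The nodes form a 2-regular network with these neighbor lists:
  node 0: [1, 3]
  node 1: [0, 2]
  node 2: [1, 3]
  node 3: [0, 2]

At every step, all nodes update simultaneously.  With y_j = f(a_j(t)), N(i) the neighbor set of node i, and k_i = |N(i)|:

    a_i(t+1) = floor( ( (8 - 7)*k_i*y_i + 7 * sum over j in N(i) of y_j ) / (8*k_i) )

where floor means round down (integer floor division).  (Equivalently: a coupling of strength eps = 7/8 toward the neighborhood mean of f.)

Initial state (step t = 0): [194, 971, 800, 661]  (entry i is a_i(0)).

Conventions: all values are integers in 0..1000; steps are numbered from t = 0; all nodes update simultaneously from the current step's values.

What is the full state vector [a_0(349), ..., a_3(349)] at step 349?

Simulating step by step:
t=0: [194, 971, 800, 661]
t=1: [589, 718, 540, 690]
t=2: [451, 376, 447, 373]
t=3: [167, 238, 166, 238]
t=4: [969, 900, 969, 900]
t=5: [608, 644, 608, 644]
t=6: [415, 397, 415, 397]
t=7: [186, 204, 186, 204]
t=8: [934, 916, 934, 916]
t=9: [615, 624, 615, 624]
t=10: [404, 399, 404, 399]
t=11: [187, 192, 187, 192]
t=12: [920, 915, 920, 915]
t=13: [613, 615, 613, 615]
t=14: [398, 397, 398, 397]
t=15: [184, 184, 184, 184]
t=16: [911, 911, 911, 911]
t=17: [610, 610, 610, 610]
t=18: [395, 395, 395, 395]
t=19: [181, 181, 181, 181]
t=20: [907, 907, 907, 907]
t=21: [607, 607, 607, 607]
t=22: [393, 393, 393, 393]
t=23: [179, 179, 179, 179]
t=24: [905, 905, 905, 905]
t=25: [606, 606, 606, 606]
t=26: [392, 392, 392, 392]
t=27: [178, 178, 178, 178]
t=28: [903, 903, 903, 903]
t=29: [604, 604, 604, 604]
t=30: [391, 391, 391, 391]
t=31: [176, 176, 176, 176]
t=32: [901, 901, 901, 901]
t=33: [603, 603, 603, 603]
t=34: [390, 390, 390, 390]
t=35: [175, 175, 175, 175]
t=36: [900, 900, 900, 900]
t=37: [602, 602, 602, 602]
t=38: [389, 389, 389, 389]
t=39: [174, 174, 174, 174]
t=40: [898, 898, 898, 898]
t=41: [601, 601, 601, 601]
t=42: [389, 389, 389, 389]

Answer: [601, 601, 601, 601]
Key observation: The state at step 38, [389, 389, 389, 389], reappears at step 42: the system is in a cycle of period 4 from step 38 on.  Therefore the state at step 349 equals the state at step 38 + ((349 - 38) mod 4) = 41, which is [601, 601, 601, 601].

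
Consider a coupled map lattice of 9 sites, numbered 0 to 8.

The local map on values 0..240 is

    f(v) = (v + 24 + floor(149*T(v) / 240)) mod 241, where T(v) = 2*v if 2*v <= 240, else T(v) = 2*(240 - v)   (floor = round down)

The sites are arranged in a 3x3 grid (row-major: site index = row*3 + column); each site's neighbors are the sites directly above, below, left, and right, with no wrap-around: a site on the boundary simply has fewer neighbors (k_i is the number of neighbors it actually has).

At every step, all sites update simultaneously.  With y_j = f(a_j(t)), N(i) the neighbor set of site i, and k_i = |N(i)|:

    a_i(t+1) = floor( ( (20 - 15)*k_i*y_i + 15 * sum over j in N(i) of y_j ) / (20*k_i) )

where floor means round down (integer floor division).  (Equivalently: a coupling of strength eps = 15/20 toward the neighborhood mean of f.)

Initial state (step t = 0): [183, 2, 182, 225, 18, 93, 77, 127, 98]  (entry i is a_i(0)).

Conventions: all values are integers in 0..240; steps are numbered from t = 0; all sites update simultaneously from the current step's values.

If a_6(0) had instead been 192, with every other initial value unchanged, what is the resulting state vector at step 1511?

Answer: [133, 133, 133, 133, 133, 133, 133, 133, 133]
Key observation: The state at step 12, [48, 48, 48, 48, 48, 48, 48, 48, 48], reappears at step 16: the system is in a cycle of period 4 from step 12 on.  Therefore the state at step 1511 equals the state at step 12 + ((1511 - 12) mod 4) = 15, which is [133, 133, 133, 133, 133, 133, 133, 133, 133].

Derivation:
t=0: [183, 2, 182, 225, 18, 93, 192, 127, 98]
t=1: [29, 41, 106, 40, 79, 83, 37, 37, 106]
t=2: [107, 106, 126, 127, 152, 112, 108, 108, 123]
t=3: [31, 34, 32, 35, 35, 44, 34, 36, 34]
t=4: [99, 97, 107, 99, 105, 104, 102, 101, 109]
t=5: [2, 11, 11, 9, 9, 20, 7, 16, 16]
t=6: [41, 42, 55, 38, 52, 54, 48, 50, 62]
t=7: [113, 130, 135, 123, 130, 148, 124, 142, 145]
t=8: [46, 45, 47, 46, 48, 46, 49, 47, 45]
t=9: [125, 127, 126, 129, 127, 127, 129, 129, 127]
t=10: [49, 50, 50, 49, 49, 50, 49, 49, 49]
t=11: [134, 134, 136, 133, 134, 134, 133, 133, 134]
t=12: [48, 48, 48, 48, 48, 48, 48, 48, 48]
t=13: [131, 131, 131, 131, 131, 131, 131, 131, 131]
t=14: [49, 49, 49, 49, 49, 49, 49, 49, 49]
t=15: [133, 133, 133, 133, 133, 133, 133, 133, 133]
t=16: [48, 48, 48, 48, 48, 48, 48, 48, 48]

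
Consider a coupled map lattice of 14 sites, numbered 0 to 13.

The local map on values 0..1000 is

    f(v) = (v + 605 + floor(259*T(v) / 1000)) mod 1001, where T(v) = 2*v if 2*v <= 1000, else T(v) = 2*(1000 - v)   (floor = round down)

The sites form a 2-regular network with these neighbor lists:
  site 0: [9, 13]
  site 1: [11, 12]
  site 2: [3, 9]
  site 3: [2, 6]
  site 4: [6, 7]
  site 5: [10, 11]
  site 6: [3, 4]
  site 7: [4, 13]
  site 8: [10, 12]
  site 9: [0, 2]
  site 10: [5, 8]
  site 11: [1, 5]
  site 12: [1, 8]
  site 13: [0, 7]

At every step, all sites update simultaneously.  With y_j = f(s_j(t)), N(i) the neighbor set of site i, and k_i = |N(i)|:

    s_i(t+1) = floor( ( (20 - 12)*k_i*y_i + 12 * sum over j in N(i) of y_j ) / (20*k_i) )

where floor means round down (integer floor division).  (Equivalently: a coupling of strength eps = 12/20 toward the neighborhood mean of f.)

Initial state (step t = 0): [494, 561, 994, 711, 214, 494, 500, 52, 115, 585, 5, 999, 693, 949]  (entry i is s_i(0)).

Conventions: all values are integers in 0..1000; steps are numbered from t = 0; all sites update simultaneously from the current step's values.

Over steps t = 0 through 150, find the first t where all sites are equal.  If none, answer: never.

Answer: 22
Key observation: Synchronization is absorbing here: once all sites are equal they stay equal, and step 22 is the first all-equal step.

Derivation:
t=0: [494, 561, 994, 711, 214, 494, 500, 52, 115, 585, 5, 999, 693, 949]  (not all equal)
t=1: [435, 474, 500, 474, 685, 505, 563, 725, 632, 447, 584, 464, 533, 542]  (not all equal)
t=2: [305, 335, 326, 356, 440, 359, 389, 438, 404, 300, 398, 329, 375, 373]  (not all equal)
t=3: [95, 127, 100, 145, 247, 152, 202, 239, 201, 72, 192, 119, 167, 168]  (not all equal)
t=4: [771, 811, 764, 830, 955, 838, 905, 938, 890, 737, 881, 803, 855, 858]  (not all equal)
t=5: [500, 517, 495, 523, 572, 526, 554, 564, 544, 485, 540, 514, 532, 534]  (not all equal)
t=6: [360, 372, 356, 372, 393, 375, 386, 390, 381, 351, 380, 371, 377, 378]  (not all equal)
t=7: [153, 170, 148, 167, 195, 173, 186, 191, 179, 142, 178, 169, 175, 174]  (not all equal)
t=8: [841, 864, 835, 858, 894, 867, 882, 888, 873, 827, 872, 863, 869, 866]  (not all equal)
t=9: [528, 538, 526, 535, 549, 539, 544, 547, 541, 523, 541, 537, 540, 538]  (not all equal)
t=10: [376, 381, 375, 379, 385, 381, 383, 384, 382, 374, 381, 380, 381, 380]  (not all equal)
t=11: [174, 181, 174, 179, 186, 181, 184, 184, 182, 172, 182, 181, 182, 180]  (not all equal)
t=12: [870, 879, 870, 876, 885, 879, 882, 883, 881, 867, 880, 879, 880, 877]  (not all equal)
t=13: [541, 545, 541, 544, 547, 545, 546, 546, 546, 540, 545, 545, 545, 544]  (not all equal)
t=14: [382, 384, 382, 383, 385, 384, 384, 384, 384, 382, 384, 384, 384, 383]  (not all equal)
t=15: [183, 186, 183, 184, 186, 186, 186, 186, 186, 183, 186, 186, 186, 184]  (not all equal)
t=16: [882, 887, 882, 884, 887, 887, 886, 886, 887, 882, 887, 887, 887, 884]  (not all equal)
t=17: [547, 549, 547, 548, 549, 549, 548, 548, 549, 547, 549, 549, 549, 548]  (not all equal)
t=18: [385, 386, 385, 385, 386, 386, 386, 386, 386, 385, 386, 386, 386, 385]  (not all equal)
t=19: [188, 189, 188, 188, 189, 189, 188, 188, 189, 188, 189, 189, 189, 188]  (not all equal)
t=20: [890, 891, 890, 890, 890, 891, 890, 890, 891, 890, 891, 891, 891, 890]  (not all equal)
t=21: [550, 551, 550, 550, 550, 551, 550, 550, 551, 550, 551, 551, 551, 550]  (not all equal)
t=22: [387, 387, 387, 387, 387, 387, 387, 387, 387, 387, 387, 387, 387, 387]  (all equal)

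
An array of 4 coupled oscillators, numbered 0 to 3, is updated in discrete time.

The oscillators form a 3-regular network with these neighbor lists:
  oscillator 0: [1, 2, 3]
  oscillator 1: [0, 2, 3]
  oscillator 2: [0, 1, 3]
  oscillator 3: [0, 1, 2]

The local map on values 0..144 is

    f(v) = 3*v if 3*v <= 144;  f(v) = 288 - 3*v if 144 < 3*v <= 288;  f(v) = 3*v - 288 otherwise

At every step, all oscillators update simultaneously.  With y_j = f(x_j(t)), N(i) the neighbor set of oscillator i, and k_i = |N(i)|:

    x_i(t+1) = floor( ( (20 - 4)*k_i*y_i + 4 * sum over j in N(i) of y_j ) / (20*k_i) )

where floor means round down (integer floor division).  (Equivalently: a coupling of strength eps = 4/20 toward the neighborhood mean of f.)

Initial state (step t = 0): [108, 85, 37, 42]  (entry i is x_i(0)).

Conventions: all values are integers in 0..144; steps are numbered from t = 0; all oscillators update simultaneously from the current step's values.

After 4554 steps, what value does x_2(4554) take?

Simulating step by step:
t=0: [108, 85, 37, 42]
t=1: [46, 44, 101, 112]
t=2: [123, 119, 33, 57]
t=3: [83, 75, 97, 110]
t=4: [38, 56, 12, 40]
t=5: [109, 114, 52, 114]
t=6: [47, 58, 115, 58]
t=7: [131, 112, 70, 112]
t=8: [95, 53, 75, 53]
t=9: [23, 116, 67, 116]
t=10: [69, 62, 82, 62]
t=11: [81, 96, 52, 96]
t=12: [44, 11, 108, 11]
t=13: [112, 39, 42, 39]
t=14: [62, 113, 119, 113]
t=15: [93, 55, 68, 55]
t=16: [29, 112, 84, 112]
t=17: [78, 49, 41, 49]
t=18: [70, 134, 120, 134]
t=19: [82, 108, 78, 108]
t=20: [42, 37, 50, 37]
t=21: [124, 113, 133, 113]
t=22: [81, 57, 101, 57]
t=23: [52, 105, 30, 105]
t=24: [115, 38, 84, 38]
t=25: [63, 105, 47, 105]
t=26: [92, 39, 123, 39]
t=27: [30, 107, 81, 107]
t=28: [79, 37, 46, 37]
t=29: [64, 108, 128, 108]
t=30: [88, 44, 88, 44]
t=31: [38, 117, 38, 117]
t=32: [107, 69, 107, 69]
t=33: [39, 74, 39, 74]
t=34: [110, 72, 110, 72]
t=35: [46, 68, 46, 68]
t=36: [130, 91, 130, 91]
t=37: [90, 26, 90, 26]
t=38: [26, 70, 26, 70]
t=39: [78, 78, 78, 78]
t=40: [54, 54, 54, 54]
t=41: [126, 126, 126, 126]
t=42: [90, 90, 90, 90]
t=43: [18, 18, 18, 18]
t=44: [54, 54, 54, 54]

Answer: x_2(4554) = 90
Key observation: The state at step 40, [54, 54, 54, 54], reappears at step 44: the system is in a cycle of period 4 from step 40 on.  Therefore the state at step 4554 equals the state at step 40 + ((4554 - 40) mod 4) = 42, which is [90, 90, 90, 90].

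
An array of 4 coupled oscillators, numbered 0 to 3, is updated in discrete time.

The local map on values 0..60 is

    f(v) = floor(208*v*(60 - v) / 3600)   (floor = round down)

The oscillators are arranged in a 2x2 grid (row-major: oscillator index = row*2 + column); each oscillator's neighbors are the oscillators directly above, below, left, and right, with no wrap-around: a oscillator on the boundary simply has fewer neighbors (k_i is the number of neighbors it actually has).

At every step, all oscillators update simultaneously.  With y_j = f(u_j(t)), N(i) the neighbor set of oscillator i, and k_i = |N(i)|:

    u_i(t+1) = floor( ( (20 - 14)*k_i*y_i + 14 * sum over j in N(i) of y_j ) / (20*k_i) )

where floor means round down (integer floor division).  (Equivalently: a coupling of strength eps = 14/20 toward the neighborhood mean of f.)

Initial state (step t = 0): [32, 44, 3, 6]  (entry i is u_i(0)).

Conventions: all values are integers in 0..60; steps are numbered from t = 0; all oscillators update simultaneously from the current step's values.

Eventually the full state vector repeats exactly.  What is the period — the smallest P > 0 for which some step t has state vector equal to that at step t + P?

Answer: 2
Key observation: The state at step 4, [51, 51, 51, 51], reappears at step 6 — and no state repeats earlier — so the cycle the system enters has period 2.

Derivation:
t=0: [32, 44, 3, 6]
t=1: [32, 36, 26, 22]
t=2: [50, 49, 49, 49]
t=3: [30, 29, 29, 31]
t=4: [51, 51, 51, 51]
t=5: [26, 26, 26, 26]
t=6: [51, 51, 51, 51]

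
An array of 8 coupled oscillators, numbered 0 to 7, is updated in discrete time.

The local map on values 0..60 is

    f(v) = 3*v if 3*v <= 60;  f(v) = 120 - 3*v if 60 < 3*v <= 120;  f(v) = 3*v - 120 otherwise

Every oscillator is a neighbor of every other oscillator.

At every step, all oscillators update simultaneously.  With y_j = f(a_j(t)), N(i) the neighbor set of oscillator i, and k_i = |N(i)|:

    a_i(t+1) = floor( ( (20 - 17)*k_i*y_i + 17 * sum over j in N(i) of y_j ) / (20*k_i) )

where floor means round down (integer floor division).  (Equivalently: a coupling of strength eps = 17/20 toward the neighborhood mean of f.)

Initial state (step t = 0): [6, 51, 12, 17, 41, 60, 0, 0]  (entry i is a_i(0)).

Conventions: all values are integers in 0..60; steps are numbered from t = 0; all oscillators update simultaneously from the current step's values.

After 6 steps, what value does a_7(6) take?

Simulating step by step:
t=0: [6, 51, 12, 17, 41, 60, 0, 0]
t=1: [24, 25, 25, 25, 24, 26, 24, 24]
t=2: [46, 46, 46, 46, 46, 46, 46, 46]
t=3: [18, 18, 18, 18, 18, 18, 18, 18]
t=4: [54, 54, 54, 54, 54, 54, 54, 54]
t=5: [42, 42, 42, 42, 42, 42, 42, 42]
t=6: [6, 6, 6, 6, 6, 6, 6, 6]

Answer: a_7(6) = 6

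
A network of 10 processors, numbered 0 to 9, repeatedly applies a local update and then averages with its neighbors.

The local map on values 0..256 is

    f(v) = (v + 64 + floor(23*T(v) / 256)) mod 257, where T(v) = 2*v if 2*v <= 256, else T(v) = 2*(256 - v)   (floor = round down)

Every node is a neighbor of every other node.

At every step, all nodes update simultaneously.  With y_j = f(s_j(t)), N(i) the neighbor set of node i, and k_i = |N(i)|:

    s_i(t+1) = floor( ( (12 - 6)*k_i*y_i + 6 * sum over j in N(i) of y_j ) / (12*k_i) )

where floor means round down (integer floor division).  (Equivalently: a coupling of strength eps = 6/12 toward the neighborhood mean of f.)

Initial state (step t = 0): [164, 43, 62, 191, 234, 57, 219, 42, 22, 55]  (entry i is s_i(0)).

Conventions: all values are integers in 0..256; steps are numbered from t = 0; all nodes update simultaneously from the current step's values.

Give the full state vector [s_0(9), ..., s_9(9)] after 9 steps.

Simulating step by step:
t=0: [164, 43, 62, 191, 234, 57, 219, 42, 22, 55]
t=1: [166, 108, 118, 61, 77, 116, 72, 108, 97, 114]
t=2: [211, 187, 192, 162, 170, 191, 168, 187, 181, 190]
t=3: [56, 47, 49, 152, 155, 48, 154, 47, 45, 48]
t=4: [144, 139, 140, 190, 191, 139, 191, 139, 138, 139]
t=5: [190, 188, 188, 92, 92, 188, 92, 188, 187, 188]
t=6: [34, 34, 34, 107, 107, 34, 107, 34, 34, 34]
t=7: [118, 118, 118, 156, 156, 118, 156, 118, 118, 118]
t=8: [208, 208, 208, 223, 223, 208, 223, 208, 208, 208]
t=9: [25, 25, 25, 30, 30, 25, 30, 25, 25, 25]

Answer: [25, 25, 25, 30, 30, 25, 30, 25, 25, 25]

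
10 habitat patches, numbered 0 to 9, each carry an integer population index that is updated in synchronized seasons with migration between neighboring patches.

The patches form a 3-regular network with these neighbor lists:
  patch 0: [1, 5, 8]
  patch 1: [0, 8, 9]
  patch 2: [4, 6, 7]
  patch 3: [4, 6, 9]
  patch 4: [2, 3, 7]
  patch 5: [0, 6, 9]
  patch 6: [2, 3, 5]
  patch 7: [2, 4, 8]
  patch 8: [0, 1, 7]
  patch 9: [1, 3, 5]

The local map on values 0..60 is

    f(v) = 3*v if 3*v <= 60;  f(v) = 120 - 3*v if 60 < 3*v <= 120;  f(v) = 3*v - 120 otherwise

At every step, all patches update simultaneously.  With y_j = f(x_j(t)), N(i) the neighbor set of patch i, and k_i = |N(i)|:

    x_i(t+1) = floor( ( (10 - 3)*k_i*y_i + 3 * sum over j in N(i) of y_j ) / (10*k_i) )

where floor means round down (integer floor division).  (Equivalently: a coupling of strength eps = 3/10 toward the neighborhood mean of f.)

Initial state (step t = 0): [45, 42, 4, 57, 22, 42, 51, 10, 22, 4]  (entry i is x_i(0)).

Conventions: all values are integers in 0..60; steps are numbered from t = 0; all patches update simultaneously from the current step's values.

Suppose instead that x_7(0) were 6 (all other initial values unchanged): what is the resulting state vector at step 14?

Simulating step by step:
t=0: [45, 42, 4, 57, 22, 42, 51, 6, 22, 4]
t=1: [17, 12, 18, 45, 45, 10, 30, 24, 41, 14]
t=2: [42, 34, 47, 19, 22, 33, 30, 40, 15, 37]
t=3: [12, 18, 23, 49, 45, 19, 30, 12, 33, 15]
t=4: [38, 48, 43, 27, 21, 51, 34, 33, 27, 45]
t=5: [13, 22, 15, 36, 46, 27, 20, 25, 32, 20]
t=6: [39, 50, 43, 22, 22, 43, 51, 40, 30, 52]
t=7: [9, 27, 15, 50, 44, 13, 30, 9, 24, 34]
t=8: [31, 36, 38, 27, 18, 34, 32, 29, 42, 23]
t=9: [22, 16, 15, 40, 45, 22, 23, 29, 11, 42]
t=10: [51, 42, 41, 7, 18, 48, 45, 32, 36, 14]
t=11: [27, 12, 11, 25, 42, 25, 15, 23, 14, 34]
t=12: [39, 35, 33, 38, 17, 41, 43, 43, 42, 25]
t=13: [4, 15, 21, 14, 39, 7, 9, 14, 6, 33]
t=14: [16, 36, 47, 34, 16, 20, 30, 37, 22, 25]

Answer: [16, 36, 47, 34, 16, 20, 30, 37, 22, 25]
Key observation: This trace re-runs the system from the modified initial state.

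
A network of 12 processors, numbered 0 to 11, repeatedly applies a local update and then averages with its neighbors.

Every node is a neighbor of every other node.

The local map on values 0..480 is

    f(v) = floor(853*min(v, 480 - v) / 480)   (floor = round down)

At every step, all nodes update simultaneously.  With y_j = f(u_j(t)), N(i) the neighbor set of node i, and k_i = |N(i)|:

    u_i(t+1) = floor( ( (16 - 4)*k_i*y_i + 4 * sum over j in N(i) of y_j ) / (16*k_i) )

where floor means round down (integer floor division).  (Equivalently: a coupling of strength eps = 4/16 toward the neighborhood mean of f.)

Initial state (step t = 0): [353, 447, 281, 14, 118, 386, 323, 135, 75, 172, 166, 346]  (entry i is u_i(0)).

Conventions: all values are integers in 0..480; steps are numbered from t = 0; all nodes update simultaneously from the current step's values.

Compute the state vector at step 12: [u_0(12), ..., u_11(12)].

Answer: [308, 405, 324, 351, 364, 345, 308, 405, 364, 328, 364, 405]

Derivation:
t=0: [353, 447, 281, 14, 118, 386, 323, 135, 75, 172, 166, 346]
t=1: [221, 99, 314, 74, 209, 178, 260, 231, 154, 279, 271, 230]
t=2: [373, 215, 302, 183, 358, 318, 372, 386, 286, 348, 358, 385]
t=3: [207, 346, 298, 305, 226, 277, 207, 190, 319, 239, 226, 191]
t=4: [361, 267, 329, 319, 386, 356, 361, 339, 302, 402, 386, 340]
t=5: [218, 339, 259, 273, 186, 225, 218, 246, 294, 165, 186, 245]
t=6: [379, 279, 382, 364, 337, 387, 379, 399, 337, 310, 337, 400]
t=7: [189, 318, 185, 209, 244, 179, 189, 163, 244, 278, 244, 162]
t=8: [338, 303, 333, 364, 399, 325, 338, 304, 399, 355, 399, 303]
t=9: [247, 292, 254, 214, 168, 264, 247, 291, 168, 225, 168, 292]
t=10: [398, 340, 389, 373, 314, 376, 398, 341, 314, 387, 314, 340]
t=11: [164, 239, 176, 197, 273, 193, 164, 239, 273, 179, 273, 239]
t=12: [308, 405, 324, 351, 364, 345, 308, 405, 364, 328, 364, 405]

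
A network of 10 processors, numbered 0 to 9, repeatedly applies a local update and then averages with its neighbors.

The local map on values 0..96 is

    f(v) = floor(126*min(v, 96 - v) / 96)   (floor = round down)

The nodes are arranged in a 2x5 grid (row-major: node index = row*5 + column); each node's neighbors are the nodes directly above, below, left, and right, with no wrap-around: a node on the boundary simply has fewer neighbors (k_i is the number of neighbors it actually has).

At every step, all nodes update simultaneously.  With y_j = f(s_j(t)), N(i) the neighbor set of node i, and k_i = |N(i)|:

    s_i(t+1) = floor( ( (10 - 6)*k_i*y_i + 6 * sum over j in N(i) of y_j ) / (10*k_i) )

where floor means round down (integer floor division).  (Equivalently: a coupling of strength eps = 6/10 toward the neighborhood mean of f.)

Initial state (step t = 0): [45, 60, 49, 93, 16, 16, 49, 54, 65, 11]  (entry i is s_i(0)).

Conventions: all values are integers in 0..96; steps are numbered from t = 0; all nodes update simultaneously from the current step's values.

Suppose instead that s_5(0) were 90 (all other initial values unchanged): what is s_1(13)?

Simulating step by step:
t=0: [45, 60, 49, 93, 16, 90, 49, 54, 65, 11]
t=1: [39, 55, 45, 25, 13, 38, 46, 54, 30, 23]
t=2: [51, 55, 51, 35, 25, 52, 55, 53, 39, 28]
t=3: [56, 55, 54, 46, 37, 56, 54, 55, 47, 39]
t=4: [52, 53, 55, 56, 52, 52, 53, 55, 57, 53]
t=5: [56, 55, 53, 53, 55, 56, 55, 53, 52, 54]
t=6: [52, 53, 55, 55, 54, 52, 53, 55, 56, 55]
t=7: [56, 55, 53, 53, 53, 56, 55, 53, 52, 53]
t=8: [52, 53, 55, 56, 56, 52, 53, 55, 56, 56]
t=9: [56, 55, 53, 52, 52, 56, 55, 53, 52, 52]
t=10: [52, 53, 55, 56, 57, 52, 53, 55, 56, 57]
t=11: [56, 55, 53, 52, 51, 56, 55, 53, 52, 51]
t=12: [52, 53, 55, 57, 58, 52, 53, 55, 57, 58]
t=13: [56, 55, 53, 51, 49, 56, 55, 53, 51, 49]

Answer: s_1(13) = 55
Key observation: This trace re-runs the system from the modified initial state.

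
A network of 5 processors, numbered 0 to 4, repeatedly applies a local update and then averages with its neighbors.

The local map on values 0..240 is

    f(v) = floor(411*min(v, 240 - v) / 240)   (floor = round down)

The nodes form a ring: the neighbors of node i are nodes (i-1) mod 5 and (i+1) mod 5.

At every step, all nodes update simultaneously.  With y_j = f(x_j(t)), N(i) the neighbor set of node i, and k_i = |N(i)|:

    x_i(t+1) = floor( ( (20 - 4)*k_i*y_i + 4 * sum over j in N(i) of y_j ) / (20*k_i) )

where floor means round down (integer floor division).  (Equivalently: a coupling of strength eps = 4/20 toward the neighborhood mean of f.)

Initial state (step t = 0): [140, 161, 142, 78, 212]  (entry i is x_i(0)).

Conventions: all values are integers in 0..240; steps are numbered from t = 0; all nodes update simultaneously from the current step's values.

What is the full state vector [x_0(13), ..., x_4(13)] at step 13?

Answer: [153, 102, 81, 127, 160]

Derivation:
t=0: [140, 161, 142, 78, 212]
t=1: [155, 141, 160, 127, 68]
t=2: [144, 163, 145, 179, 126]
t=3: [163, 137, 153, 118, 182]
t=4: [132, 168, 156, 186, 112]
t=5: [178, 131, 135, 107, 180]
t=6: [113, 177, 180, 174, 110]
t=7: [183, 115, 103, 119, 181]
t=8: [107, 184, 180, 190, 110]
t=9: [174, 104, 99, 97, 177]
t=10: [118, 170, 169, 160, 113]
t=11: [192, 127, 122, 141, 188]
t=12: [93, 182, 197, 164, 96]
t=13: [153, 102, 81, 127, 160]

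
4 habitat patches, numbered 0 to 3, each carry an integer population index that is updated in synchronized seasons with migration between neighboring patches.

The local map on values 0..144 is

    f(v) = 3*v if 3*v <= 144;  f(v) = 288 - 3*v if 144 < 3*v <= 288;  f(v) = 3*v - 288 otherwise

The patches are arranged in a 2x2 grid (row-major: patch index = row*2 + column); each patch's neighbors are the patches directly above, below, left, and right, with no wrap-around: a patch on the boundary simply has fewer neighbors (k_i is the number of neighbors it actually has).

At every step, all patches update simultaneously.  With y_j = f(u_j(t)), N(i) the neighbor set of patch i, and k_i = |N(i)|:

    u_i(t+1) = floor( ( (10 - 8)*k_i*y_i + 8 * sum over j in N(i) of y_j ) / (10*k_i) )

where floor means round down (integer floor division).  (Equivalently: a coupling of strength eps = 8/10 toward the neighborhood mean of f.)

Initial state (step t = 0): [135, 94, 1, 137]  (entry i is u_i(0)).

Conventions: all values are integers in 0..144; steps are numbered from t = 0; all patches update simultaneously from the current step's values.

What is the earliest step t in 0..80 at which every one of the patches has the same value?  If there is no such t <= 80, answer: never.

Simulating step by step:
t=0: [135, 94, 1, 137]  (not all equal)
t=1: [27, 97, 96, 28]  (not all equal)
t=2: [17, 66, 66, 18]  (not all equal)
t=3: [82, 60, 60, 82]  (not all equal)
t=4: [94, 55, 55, 94]  (not all equal)
t=5: [99, 29, 29, 99]  (not all equal)
t=6: [71, 24, 24, 71]  (not all equal)
t=7: [72, 74, 74, 72]  (not all equal)
t=8: [67, 70, 70, 67]  (not all equal)
t=9: [79, 85, 85, 79]  (not all equal)
t=10: [36, 47, 47, 36]  (not all equal)
t=11: [134, 114, 114, 134]  (not all equal)
t=12: [66, 102, 102, 66]  (not all equal)
t=13: [32, 75, 75, 32]  (not all equal)
t=14: [69, 89, 89, 69]  (not all equal)
t=15: [33, 69, 69, 33]  (not all equal)
t=16: [84, 95, 95, 84]  (not all equal)
t=17: [9, 29, 29, 9]  (not all equal)
t=18: [75, 39, 39, 75]  (not all equal)
t=19: [106, 73, 73, 106]  (not all equal)
t=20: [61, 37, 37, 61]  (not all equal)
t=21: [109, 106, 106, 109]  (not all equal)
t=22: [31, 37, 37, 31]  (not all equal)
t=23: [107, 96, 96, 107]  (not all equal)
t=24: [6, 26, 26, 6]  (not all equal)
t=25: [66, 30, 30, 66]  (not all equal)
t=26: [90, 90, 90, 90]  (all equal)

Answer: 26
Key observation: Synchronization is absorbing here: once all patches are equal they stay equal, and step 26 is the first all-equal step.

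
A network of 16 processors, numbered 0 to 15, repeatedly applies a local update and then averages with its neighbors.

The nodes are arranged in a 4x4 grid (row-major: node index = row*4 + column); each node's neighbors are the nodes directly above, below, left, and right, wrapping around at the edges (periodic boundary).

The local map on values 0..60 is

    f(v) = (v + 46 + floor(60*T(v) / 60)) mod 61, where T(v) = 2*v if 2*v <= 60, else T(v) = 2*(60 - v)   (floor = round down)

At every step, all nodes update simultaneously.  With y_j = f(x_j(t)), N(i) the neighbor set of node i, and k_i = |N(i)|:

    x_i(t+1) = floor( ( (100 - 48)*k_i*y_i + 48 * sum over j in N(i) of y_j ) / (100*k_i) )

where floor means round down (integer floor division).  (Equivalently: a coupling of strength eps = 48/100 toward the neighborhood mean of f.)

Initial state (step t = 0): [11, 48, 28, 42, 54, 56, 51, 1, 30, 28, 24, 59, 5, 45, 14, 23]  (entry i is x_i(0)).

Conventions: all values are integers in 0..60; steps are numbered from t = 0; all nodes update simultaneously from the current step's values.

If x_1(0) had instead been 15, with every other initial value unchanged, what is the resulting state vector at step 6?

Simulating step by step:
t=0: [11, 15, 28, 42, 54, 56, 51, 1, 30, 28, 24, 59, 5, 45, 14, 23]
t=1: [19, 31, 17, 16, 42, 42, 47, 43, 19, 25, 45, 44, 17, 39, 35, 37]
t=2: [31, 16, 32, 27, 11, 17, 42, 11, 33, 44, 46, 13, 30, 16, 17, 13]
t=3: [15, 28, 15, 10, 18, 25, 16, 15, 12, 16, 38, 25, 17, 27, 34, 21]
t=4: [27, 19, 23, 24, 37, 44, 32, 33, 31, 28, 19, 43, 31, 13, 15, 39]
t=5: [16, 31, 45, 38, 7, 8, 19, 14, 10, 13, 27, 9, 12, 23, 30, 14]
t=6: [22, 25, 40, 20, 13, 14, 33, 21, 15, 22, 13, 15, 26, 36, 24, 20]

Answer: [22, 25, 40, 20, 13, 14, 33, 21, 15, 22, 13, 15, 26, 36, 24, 20]
Key observation: This trace re-runs the system from the modified initial state.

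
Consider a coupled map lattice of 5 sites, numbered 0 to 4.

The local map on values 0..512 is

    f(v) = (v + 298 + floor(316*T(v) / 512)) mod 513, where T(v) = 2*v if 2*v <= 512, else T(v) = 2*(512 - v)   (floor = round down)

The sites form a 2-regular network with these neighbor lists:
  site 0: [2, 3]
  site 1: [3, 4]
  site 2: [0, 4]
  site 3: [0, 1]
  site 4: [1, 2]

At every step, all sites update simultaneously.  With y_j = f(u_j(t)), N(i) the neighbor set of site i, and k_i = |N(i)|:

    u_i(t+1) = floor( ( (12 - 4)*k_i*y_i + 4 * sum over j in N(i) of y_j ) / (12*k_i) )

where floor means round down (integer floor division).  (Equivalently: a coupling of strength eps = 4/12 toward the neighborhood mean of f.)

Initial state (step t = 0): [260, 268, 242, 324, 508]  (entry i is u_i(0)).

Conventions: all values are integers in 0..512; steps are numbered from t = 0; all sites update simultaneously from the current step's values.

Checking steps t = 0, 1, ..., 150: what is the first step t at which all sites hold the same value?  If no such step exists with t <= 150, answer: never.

Answer: never
Key observation: The state at step 4 reappears at step 6 — the system is in a cycle of period 2 from step 4 on.  No step 0..6 is synchronized, and the cycle repeats forever, so no step up to 150 (or ever) has all sites equal.

Derivation:
t=0: [260, 268, 242, 324, 508]  (not all equal)
t=1: [348, 342, 325, 345, 311]  (not all equal)
t=2: [336, 337, 339, 335, 342]  (not all equal)
t=3: [337, 337, 337, 338, 336]  (not all equal)
t=4: [337, 337, 338, 337, 338]  (not all equal)
t=5: [337, 337, 337, 338, 337]  (not all equal)
t=6: [337, 337, 338, 337, 338]  (not all equal)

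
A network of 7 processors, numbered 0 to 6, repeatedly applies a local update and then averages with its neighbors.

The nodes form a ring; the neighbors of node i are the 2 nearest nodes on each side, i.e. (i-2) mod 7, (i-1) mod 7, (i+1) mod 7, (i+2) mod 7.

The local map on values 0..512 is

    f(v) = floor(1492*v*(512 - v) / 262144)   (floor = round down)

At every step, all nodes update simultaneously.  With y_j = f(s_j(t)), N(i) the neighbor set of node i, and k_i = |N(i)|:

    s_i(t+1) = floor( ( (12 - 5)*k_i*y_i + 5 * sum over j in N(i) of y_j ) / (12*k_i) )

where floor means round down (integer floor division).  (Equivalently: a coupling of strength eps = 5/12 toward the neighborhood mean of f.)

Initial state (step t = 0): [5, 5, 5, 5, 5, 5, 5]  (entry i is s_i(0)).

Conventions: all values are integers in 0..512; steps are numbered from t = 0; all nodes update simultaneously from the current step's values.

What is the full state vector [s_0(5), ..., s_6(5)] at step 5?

Answer: [371, 371, 371, 371, 371, 371, 371]

Derivation:
t=0: [5, 5, 5, 5, 5, 5, 5]
t=1: [14, 14, 14, 14, 14, 14, 14]
t=2: [39, 39, 39, 39, 39, 39, 39]
t=3: [104, 104, 104, 104, 104, 104, 104]
t=4: [241, 241, 241, 241, 241, 241, 241]
t=5: [371, 371, 371, 371, 371, 371, 371]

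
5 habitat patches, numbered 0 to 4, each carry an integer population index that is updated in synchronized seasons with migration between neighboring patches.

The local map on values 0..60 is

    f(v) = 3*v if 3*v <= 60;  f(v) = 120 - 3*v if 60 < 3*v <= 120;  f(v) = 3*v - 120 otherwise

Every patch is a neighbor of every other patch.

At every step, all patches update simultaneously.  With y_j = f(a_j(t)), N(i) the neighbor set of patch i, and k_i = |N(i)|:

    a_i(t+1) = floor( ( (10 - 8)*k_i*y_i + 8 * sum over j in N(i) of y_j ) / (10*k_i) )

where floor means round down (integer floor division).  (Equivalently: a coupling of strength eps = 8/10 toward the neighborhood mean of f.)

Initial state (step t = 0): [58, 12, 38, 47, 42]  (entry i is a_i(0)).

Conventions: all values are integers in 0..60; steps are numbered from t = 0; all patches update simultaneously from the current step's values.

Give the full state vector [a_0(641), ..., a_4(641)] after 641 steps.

Simulating step by step:
t=0: [58, 12, 38, 47, 42]
t=1: [24, 24, 24, 24, 24]
t=2: [48, 48, 48, 48, 48]
t=3: [24, 24, 24, 24, 24]

Answer: [24, 24, 24, 24, 24]
Key observation: The state at step 1, [24, 24, 24, 24, 24], reappears at step 3: the system is in a cycle of period 2 from step 1 on.  Therefore the state at step 641 equals the state at step 1 + ((641 - 1) mod 2) = 1, which is [24, 24, 24, 24, 24].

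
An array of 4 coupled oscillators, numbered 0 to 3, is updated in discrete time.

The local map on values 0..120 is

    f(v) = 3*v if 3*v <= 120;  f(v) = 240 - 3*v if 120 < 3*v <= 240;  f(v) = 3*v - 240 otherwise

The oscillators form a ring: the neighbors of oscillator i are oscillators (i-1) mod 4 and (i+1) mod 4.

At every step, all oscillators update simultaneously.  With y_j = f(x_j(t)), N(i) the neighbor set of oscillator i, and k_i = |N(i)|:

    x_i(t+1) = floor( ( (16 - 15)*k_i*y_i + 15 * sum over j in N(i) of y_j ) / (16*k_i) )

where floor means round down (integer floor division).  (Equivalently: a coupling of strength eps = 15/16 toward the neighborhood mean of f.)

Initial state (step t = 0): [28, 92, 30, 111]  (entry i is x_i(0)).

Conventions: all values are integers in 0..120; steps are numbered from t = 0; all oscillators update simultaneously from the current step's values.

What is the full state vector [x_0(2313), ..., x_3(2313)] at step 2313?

Answer: [106, 91, 106, 91]
Key observation: The state at step 17, [99, 20, 99, 20], reappears at step 29: the system is in a cycle of period 12 from step 17 on.  Therefore the state at step 2313 equals the state at step 17 + ((2313 - 17) mod 12) = 21, which is [106, 91, 106, 91].

Derivation:
t=0: [28, 92, 30, 111]
t=1: [65, 83, 66, 87]
t=2: [16, 41, 16, 42]
t=3: [111, 52, 111, 52]
t=4: [84, 92, 84, 92]
t=5: [34, 13, 34, 13]
t=6: [42, 98, 42, 98]
t=7: [57, 110, 57, 110]
t=8: [88, 70, 88, 70]
t=9: [29, 24, 29, 24]
t=10: [72, 86, 72, 86]
t=11: [18, 23, 18, 23]
t=12: [68, 54, 68, 54]
t=13: [75, 38, 75, 38]
t=14: [107, 21, 107, 21]
t=15: [64, 79, 64, 79]
t=16: [5, 45, 5, 45]
t=17: [99, 20, 99, 20]
t=18: [59, 57, 59, 57]
t=19: [68, 63, 68, 63]
t=20: [50, 36, 50, 36]
t=21: [106, 91, 106, 91]
t=22: [35, 75, 35, 75]
t=23: [20, 99, 20, 99]
t=24: [57, 59, 57, 59]
t=25: [63, 68, 63, 68]
t=26: [36, 50, 36, 50]
t=27: [91, 106, 91, 106]
t=28: [75, 35, 75, 35]
t=29: [99, 20, 99, 20]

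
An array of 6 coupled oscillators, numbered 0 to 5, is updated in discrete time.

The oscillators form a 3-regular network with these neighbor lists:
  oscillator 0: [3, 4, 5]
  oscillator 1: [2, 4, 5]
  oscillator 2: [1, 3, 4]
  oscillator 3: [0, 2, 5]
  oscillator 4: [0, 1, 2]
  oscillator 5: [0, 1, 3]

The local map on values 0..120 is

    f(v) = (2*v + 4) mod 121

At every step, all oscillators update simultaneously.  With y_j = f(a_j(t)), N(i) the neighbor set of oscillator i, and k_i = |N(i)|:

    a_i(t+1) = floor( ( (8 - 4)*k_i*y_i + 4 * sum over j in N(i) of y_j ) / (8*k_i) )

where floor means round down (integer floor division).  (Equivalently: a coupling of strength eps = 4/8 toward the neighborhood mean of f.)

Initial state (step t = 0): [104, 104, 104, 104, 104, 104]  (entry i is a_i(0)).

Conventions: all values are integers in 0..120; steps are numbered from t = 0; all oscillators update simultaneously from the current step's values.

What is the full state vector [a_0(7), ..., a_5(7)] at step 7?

Answer: [26, 26, 26, 26, 26, 26]

Derivation:
t=0: [104, 104, 104, 104, 104, 104]
t=1: [91, 91, 91, 91, 91, 91]
t=2: [65, 65, 65, 65, 65, 65]
t=3: [13, 13, 13, 13, 13, 13]
t=4: [30, 30, 30, 30, 30, 30]
t=5: [64, 64, 64, 64, 64, 64]
t=6: [11, 11, 11, 11, 11, 11]
t=7: [26, 26, 26, 26, 26, 26]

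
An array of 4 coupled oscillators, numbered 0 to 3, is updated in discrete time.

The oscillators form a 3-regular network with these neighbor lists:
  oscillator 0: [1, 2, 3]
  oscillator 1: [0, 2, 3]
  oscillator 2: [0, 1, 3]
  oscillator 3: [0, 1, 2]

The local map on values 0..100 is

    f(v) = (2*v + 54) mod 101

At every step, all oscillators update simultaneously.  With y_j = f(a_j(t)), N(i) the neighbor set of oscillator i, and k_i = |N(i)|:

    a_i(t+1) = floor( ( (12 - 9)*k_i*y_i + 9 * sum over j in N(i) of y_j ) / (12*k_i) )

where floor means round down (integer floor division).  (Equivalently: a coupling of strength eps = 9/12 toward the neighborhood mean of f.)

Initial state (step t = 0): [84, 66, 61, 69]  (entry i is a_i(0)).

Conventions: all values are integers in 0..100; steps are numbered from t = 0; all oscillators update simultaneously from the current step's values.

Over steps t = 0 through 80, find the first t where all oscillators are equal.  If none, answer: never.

Simulating step by step:
t=0: [84, 66, 61, 69]  (not all equal)
t=1: [67, 67, 67, 67]  (all equal)

Answer: 1
Key observation: Synchronization is absorbing here: once all oscillators are equal they stay equal, and step 1 is the first all-equal step.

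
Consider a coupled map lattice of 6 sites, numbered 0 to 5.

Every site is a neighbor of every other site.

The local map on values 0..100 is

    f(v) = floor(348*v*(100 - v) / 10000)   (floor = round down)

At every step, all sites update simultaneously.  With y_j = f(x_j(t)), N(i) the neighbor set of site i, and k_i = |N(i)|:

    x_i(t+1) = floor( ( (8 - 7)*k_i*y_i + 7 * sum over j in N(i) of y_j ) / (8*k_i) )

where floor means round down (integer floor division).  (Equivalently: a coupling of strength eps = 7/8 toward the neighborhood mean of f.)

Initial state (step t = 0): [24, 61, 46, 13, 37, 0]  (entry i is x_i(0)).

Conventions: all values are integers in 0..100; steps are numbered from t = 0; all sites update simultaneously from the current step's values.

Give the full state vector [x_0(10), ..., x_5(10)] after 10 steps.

Answer: [84, 84, 84, 84, 84, 84]

Derivation:
t=0: [24, 61, 46, 13, 37, 0]
t=1: [58, 57, 57, 59, 57, 61]
t=2: [84, 84, 84, 84, 84, 84]
t=3: [46, 46, 46, 46, 46, 46]
t=4: [86, 86, 86, 86, 86, 86]
t=5: [41, 41, 41, 41, 41, 41]
t=6: [84, 84, 84, 84, 84, 84]
t=7: [46, 46, 46, 46, 46, 46]
t=8: [86, 86, 86, 86, 86, 86]
t=9: [41, 41, 41, 41, 41, 41]
t=10: [84, 84, 84, 84, 84, 84]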